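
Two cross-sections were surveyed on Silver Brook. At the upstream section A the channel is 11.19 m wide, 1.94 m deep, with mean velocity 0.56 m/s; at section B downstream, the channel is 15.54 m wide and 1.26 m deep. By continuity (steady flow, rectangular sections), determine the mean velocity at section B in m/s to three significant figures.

Q = A₁V₁ = (11.19×1.94) × 0.56 = 12.16 m³/s
A₂ = 15.54 × 1.26 = 19.58 m²
V₂ = Q/A₂ = 12.16/19.58 = 0.6209 m/s

0.621 m/s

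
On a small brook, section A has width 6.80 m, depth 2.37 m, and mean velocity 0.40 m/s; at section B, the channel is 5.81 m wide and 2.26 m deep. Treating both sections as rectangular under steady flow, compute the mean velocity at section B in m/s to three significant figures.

0.491 m/s

Q = A₁V₁ = (6.80×2.37) × 0.40 = 6.446 m³/s
A₂ = 5.81 × 2.26 = 13.13 m²
V₂ = Q/A₂ = 6.446/13.13 = 0.4909 m/s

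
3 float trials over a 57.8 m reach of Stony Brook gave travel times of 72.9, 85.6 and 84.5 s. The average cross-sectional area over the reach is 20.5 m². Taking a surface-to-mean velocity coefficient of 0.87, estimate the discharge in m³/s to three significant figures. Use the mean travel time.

t̄ = (72.9 + 85.6 + 84.5) / 3 = 81 s
v_surface = L / t̄ = 57.8 / 81 = 0.7136 m/s
v_mean = 0.87 × 0.7136 = 0.6208 m/s
Q = A × v_mean = 20.5 × 0.6208 = 12.73 m³/s

12.7 m³/s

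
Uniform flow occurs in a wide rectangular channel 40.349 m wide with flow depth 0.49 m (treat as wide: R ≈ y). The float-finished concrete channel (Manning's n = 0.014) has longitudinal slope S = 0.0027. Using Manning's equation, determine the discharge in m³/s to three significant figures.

A = b·y = 40.349 × 0.49 = 19.77 m²
Wide channel: R ≈ y = 0.49 m
Q = (1/n)·A·R^(2/3)·S^(1/2) = (1/0.014) × 19.77 × 0.4900^(2/3) × 0.0027^(1/2) = 45.61 m³/s

45.6 m³/s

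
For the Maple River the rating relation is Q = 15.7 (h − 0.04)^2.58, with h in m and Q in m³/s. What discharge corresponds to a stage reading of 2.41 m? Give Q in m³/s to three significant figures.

Q = 15.7 × (2.41 − 0.04)^2.58 = 15.7 × 2.37^2.58 = 145.5 m³/s

145 m³/s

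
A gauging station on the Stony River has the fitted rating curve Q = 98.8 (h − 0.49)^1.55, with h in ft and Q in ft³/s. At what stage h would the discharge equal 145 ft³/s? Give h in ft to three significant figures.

h − h₀ = (Q/C)^(1/b) = (145/98.8)^(1/1.55) = 1.281 ft
h = 0.49 + 1.281 = 1.771 ft

1.77 ft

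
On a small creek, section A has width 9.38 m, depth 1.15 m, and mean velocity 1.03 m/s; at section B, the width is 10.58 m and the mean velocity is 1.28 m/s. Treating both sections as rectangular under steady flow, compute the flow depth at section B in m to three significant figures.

Q = A₁V₁ = (9.38×1.15) × 1.03 = 11.11 m³/s
d₂ = Q/(b₂ V₂) = 11.11/(10.58×1.28) = 0.8204 m

0.820 m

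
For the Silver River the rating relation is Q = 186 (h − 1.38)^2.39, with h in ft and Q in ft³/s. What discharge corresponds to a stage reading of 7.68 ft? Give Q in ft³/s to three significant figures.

15100 ft³/s

Q = 186 × (7.68 − 1.38)^2.39 = 186 × 6.3^2.39 = 15130 ft³/s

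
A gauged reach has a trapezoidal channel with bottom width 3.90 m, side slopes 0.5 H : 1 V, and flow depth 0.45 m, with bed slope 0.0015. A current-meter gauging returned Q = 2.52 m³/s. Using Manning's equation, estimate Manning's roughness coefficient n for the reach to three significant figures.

A = (b + z·y)·y = (3.90 + 0.5×0.45)×0.45 = 1.856 m²
P = b + 2y√(1+z²) = 3.90 + 2×0.45×√(1+0.5²) = 4.906 m
R = A/P = 1.856/4.906 = 0.3783 m
n = (1/Q)·A·R^(2/3)·S^(1/2) = (1/2.52) × 1.856 × 0.5231 × 0.03873 = 0.01492

0.0149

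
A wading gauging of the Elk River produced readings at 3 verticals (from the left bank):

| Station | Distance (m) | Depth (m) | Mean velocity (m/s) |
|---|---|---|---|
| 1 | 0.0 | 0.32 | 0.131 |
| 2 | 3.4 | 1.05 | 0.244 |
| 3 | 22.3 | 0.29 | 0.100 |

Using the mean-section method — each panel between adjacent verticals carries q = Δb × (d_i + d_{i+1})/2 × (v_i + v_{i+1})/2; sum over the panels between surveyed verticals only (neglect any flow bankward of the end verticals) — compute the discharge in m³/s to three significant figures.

2.61 m³/s

Panel 1-2: Δb = 3.4 m, d̄ = (0.32+1.05)/2 = 0.685, v̄ = (0.131+0.244)/2 = 0.1875 → q = 3.4×0.685×0.1875 = 0.4367 m³/s
Panel 2-3: Δb = 18.9 m, d̄ = (1.05+0.29)/2 = 0.67, v̄ = (0.244+0.100)/2 = 0.172 → q = 18.9×0.67×0.172 = 2.178 m³/s
Q = Σ q = 2.615 m³/s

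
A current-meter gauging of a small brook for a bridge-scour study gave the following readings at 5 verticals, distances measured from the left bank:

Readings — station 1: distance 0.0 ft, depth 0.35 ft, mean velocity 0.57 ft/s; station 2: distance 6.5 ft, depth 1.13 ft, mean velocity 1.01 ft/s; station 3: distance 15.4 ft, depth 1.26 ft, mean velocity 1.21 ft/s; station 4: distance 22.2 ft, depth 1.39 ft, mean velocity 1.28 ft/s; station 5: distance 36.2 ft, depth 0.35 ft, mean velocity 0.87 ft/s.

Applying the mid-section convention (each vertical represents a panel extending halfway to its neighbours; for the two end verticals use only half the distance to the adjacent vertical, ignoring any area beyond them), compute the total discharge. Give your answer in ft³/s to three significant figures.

w_1 = (6.5 − 0.0)/2 = 3.25 ft; q_1 = 0.57 × 0.35 × 3.25 = 0.6484 ft³/s
w_2 = (15.4 − 0.0)/2 = 7.7 ft; q_2 = 1.01 × 1.13 × 7.7 = 8.788 ft³/s
w_3 = (22.2 − 6.5)/2 = 7.85 ft; q_3 = 1.21 × 1.26 × 7.85 = 11.97 ft³/s
w_4 = (36.2 − 15.4)/2 = 10.4 ft; q_4 = 1.28 × 1.39 × 10.4 = 18.50 ft³/s
w_5 = (36.2 − 22.2)/2 = 7 ft; q_5 = 0.87 × 0.35 × 7 = 2.132 ft³/s
Q = Σ qᵢ = 42.04 ft³/s

42.0 ft³/s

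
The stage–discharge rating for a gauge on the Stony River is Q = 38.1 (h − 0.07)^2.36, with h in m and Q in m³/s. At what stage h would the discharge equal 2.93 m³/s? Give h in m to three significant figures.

0.407 m

h − h₀ = (Q/C)^(1/b) = (2.93/38.1)^(1/2.36) = 0.3372 m
h = 0.07 + 0.3372 = 0.4072 m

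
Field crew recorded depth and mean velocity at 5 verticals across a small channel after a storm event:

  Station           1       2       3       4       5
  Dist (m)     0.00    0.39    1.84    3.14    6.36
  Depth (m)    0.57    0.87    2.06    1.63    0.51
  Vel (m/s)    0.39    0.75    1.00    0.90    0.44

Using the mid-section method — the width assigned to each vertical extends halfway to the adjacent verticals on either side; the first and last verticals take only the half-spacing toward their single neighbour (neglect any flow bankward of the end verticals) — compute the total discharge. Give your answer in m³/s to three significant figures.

7.15 m³/s

w_1 = (0.39 − 0.00)/2 = 0.195 m; q_1 = 0.39 × 0.57 × 0.195 = 0.04335 m³/s
w_2 = (1.84 − 0.00)/2 = 0.92 m; q_2 = 0.75 × 0.87 × 0.92 = 0.6003 m³/s
w_3 = (3.14 − 0.39)/2 = 1.375 m; q_3 = 1.00 × 2.06 × 1.375 = 2.833 m³/s
w_4 = (6.36 − 1.84)/2 = 2.26 m; q_4 = 0.90 × 1.63 × 2.26 = 3.315 m³/s
w_5 = (6.36 − 3.14)/2 = 1.61 m; q_5 = 0.44 × 0.51 × 1.61 = 0.3613 m³/s
Q = Σ qᵢ = 7.153 m³/s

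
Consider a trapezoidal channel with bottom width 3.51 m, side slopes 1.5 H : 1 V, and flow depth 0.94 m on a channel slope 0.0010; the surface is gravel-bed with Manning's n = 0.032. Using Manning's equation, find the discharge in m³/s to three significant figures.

A = (b + z·y)·y = (3.51 + 1.5×0.94)×0.94 = 4.625 m²
P = b + 2y√(1+z²) = 3.51 + 2×0.94×√(1+1.5²) = 6.899 m
R = A/P = 4.625/6.899 = 0.6703 m
Q = (1/n)·A·R^(2/3)·S^(1/2) = (1/0.032) × 4.625 × 0.6703^(2/3) × 0.0010^(1/2) = 3.501 m³/s

3.50 m³/s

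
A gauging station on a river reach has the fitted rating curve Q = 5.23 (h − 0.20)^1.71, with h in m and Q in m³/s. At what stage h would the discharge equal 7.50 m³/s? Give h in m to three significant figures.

1.43 m

h − h₀ = (Q/C)^(1/b) = (7.50/5.23)^(1/1.71) = 1.235 m
h = 0.20 + 1.235 = 1.435 m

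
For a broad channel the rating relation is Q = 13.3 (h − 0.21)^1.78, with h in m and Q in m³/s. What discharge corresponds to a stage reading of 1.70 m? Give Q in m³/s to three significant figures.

27.0 m³/s

Q = 13.3 × (1.70 − 0.21)^1.78 = 13.3 × 1.49^1.78 = 27.05 m³/s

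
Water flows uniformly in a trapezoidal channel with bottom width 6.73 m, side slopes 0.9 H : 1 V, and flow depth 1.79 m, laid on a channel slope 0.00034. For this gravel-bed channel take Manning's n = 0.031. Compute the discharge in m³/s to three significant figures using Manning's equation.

A = (b + z·y)·y = (6.73 + 0.9×1.79)×1.79 = 14.93 m²
P = b + 2y√(1+z²) = 6.73 + 2×1.79×√(1+0.9²) = 11.55 m
R = A/P = 14.93/11.55 = 1.293 m
Q = (1/n)·A·R^(2/3)·S^(1/2) = (1/0.031) × 14.93 × 1.293^(2/3) × 0.00034^(1/2) = 10.54 m³/s

10.5 m³/s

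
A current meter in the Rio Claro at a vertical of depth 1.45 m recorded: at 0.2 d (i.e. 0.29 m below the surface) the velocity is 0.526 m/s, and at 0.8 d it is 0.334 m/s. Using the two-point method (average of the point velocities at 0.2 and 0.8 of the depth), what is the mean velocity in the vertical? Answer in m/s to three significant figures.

0.430 m/s

v̄ = (0.526 + 0.334) / 2 = 0.4300 m/s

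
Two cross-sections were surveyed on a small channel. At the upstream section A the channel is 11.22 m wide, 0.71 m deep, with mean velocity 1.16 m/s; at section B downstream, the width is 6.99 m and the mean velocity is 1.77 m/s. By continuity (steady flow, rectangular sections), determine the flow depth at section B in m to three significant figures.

Q = A₁V₁ = (11.22×0.71) × 1.16 = 9.241 m³/s
d₂ = Q/(b₂ V₂) = 9.241/(6.99×1.77) = 0.7469 m

0.747 m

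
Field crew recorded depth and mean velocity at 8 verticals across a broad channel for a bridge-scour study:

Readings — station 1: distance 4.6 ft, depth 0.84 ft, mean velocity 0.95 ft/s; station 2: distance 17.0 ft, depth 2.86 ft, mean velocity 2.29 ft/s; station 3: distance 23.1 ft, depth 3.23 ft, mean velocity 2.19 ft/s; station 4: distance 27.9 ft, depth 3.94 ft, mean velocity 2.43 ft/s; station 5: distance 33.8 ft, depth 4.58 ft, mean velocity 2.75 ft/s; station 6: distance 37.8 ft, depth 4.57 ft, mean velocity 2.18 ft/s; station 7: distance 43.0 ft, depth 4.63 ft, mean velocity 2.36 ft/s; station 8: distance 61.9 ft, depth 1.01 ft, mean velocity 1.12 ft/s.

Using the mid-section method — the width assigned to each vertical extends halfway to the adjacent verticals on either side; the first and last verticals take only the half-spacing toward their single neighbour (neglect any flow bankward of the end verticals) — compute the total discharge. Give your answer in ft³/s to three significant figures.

w_1 = (17.0 − 4.6)/2 = 6.2 ft; q_1 = 0.95 × 0.84 × 6.2 = 4.948 ft³/s
w_2 = (23.1 − 4.6)/2 = 9.25 ft; q_2 = 2.29 × 2.86 × 9.25 = 60.58 ft³/s
w_3 = (27.9 − 17.0)/2 = 5.45 ft; q_3 = 2.19 × 3.23 × 5.45 = 38.55 ft³/s
w_4 = (33.8 − 23.1)/2 = 5.35 ft; q_4 = 2.43 × 3.94 × 5.35 = 51.22 ft³/s
w_5 = (37.8 − 27.9)/2 = 4.95 ft; q_5 = 2.75 × 4.58 × 4.95 = 62.35 ft³/s
w_6 = (43.0 − 33.8)/2 = 4.6 ft; q_6 = 2.18 × 4.57 × 4.6 = 45.83 ft³/s
w_7 = (61.9 − 37.8)/2 = 12.05 ft; q_7 = 2.36 × 4.63 × 12.05 = 131.7 ft³/s
w_8 = (61.9 − 43.0)/2 = 9.45 ft; q_8 = 1.12 × 1.01 × 9.45 = 10.69 ft³/s
Q = Σ qᵢ = 405.8 ft³/s

406 ft³/s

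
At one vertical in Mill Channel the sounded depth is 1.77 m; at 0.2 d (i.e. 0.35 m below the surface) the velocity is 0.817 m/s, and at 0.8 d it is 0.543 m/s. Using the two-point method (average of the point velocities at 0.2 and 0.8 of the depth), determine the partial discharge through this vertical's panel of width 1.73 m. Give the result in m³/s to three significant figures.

v̄ = (0.817 + 0.543) / 2 = 0.6800 m/s
q = v̄ × d × w = 0.6800 × 1.77 × 1.73 = 2.082 m³/s

2.08 m³/s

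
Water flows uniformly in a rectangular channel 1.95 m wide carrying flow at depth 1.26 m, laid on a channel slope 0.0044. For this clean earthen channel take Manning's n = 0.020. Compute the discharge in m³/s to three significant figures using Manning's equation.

A = b·y = 1.95 × 1.26 = 2.457 m²
P = b + 2y = 1.95 + 2×1.26 = 4.470 m
R = A/P = 2.457/4.470 = 0.5497 m
Q = (1/n)·A·R^(2/3)·S^(1/2) = (1/0.020) × 2.457 × 0.5497^(2/3) × 0.0044^(1/2) = 5.468 m³/s

5.47 m³/s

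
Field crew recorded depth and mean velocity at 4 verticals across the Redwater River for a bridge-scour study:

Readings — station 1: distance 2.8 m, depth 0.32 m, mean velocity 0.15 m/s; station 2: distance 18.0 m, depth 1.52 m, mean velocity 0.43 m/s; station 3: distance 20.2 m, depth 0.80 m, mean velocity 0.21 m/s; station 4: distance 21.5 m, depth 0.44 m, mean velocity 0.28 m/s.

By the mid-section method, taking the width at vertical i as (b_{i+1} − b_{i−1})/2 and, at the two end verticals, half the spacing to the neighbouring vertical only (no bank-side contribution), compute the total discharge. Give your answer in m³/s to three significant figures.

6.43 m³/s

w_1 = (18.0 − 2.8)/2 = 7.6 m; q_1 = 0.15 × 0.32 × 7.6 = 0.3648 m³/s
w_2 = (20.2 − 2.8)/2 = 8.7 m; q_2 = 0.43 × 1.52 × 8.7 = 5.686 m³/s
w_3 = (21.5 − 18.0)/2 = 1.75 m; q_3 = 0.21 × 0.80 × 1.75 = 0.2940 m³/s
w_4 = (21.5 − 20.2)/2 = 0.65 m; q_4 = 0.28 × 0.44 × 0.65 = 0.08008 m³/s
Q = Σ qᵢ = 6.425 m³/s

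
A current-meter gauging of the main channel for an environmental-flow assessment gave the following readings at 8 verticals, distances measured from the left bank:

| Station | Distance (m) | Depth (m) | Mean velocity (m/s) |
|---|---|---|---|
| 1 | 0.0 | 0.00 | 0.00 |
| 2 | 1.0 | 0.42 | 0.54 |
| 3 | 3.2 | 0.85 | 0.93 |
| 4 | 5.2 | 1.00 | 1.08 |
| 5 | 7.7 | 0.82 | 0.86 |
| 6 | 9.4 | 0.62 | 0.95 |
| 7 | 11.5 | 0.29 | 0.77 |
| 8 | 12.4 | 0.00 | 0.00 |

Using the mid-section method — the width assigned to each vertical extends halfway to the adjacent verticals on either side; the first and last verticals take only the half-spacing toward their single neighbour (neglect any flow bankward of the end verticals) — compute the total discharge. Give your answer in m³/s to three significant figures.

w_2 = (3.2 − 0.0)/2 = 1.6 m; q_2 = 0.54 × 0.42 × 1.6 = 0.3629 m³/s
w_3 = (5.2 − 1.0)/2 = 2.1 m; q_3 = 0.93 × 0.85 × 2.1 = 1.660 m³/s
w_4 = (7.7 − 3.2)/2 = 2.25 m; q_4 = 1.08 × 1.00 × 2.25 = 2.430 m³/s
w_5 = (9.4 − 5.2)/2 = 2.1 m; q_5 = 0.86 × 0.82 × 2.1 = 1.481 m³/s
w_6 = (11.5 − 7.7)/2 = 1.9 m; q_6 = 0.95 × 0.62 × 1.9 = 1.119 m³/s
w_7 = (12.4 − 9.4)/2 = 1.5 m; q_7 = 0.77 × 0.29 × 1.5 = 0.3350 m³/s
Stations 1, 8 contribute zero (depth or velocity is 0).
Q = Σ qᵢ = 7.388 m³/s

7.39 m³/s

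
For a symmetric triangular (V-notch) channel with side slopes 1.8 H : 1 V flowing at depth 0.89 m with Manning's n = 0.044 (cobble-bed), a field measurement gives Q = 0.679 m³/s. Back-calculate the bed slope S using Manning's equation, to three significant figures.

A = z·y² = 1.8×0.89² = 1.426 m²
P = 2y√(1+z²) = 2×0.89×√(1+1.8²) = 3.665 m
R = A/P = 1.426/3.665 = 0.3890 m
S = (Q·n / (1·A·R^(2/3)))² = (0.679×0.044 / (1×1.426×0.5329))² = 0.001546

0.00155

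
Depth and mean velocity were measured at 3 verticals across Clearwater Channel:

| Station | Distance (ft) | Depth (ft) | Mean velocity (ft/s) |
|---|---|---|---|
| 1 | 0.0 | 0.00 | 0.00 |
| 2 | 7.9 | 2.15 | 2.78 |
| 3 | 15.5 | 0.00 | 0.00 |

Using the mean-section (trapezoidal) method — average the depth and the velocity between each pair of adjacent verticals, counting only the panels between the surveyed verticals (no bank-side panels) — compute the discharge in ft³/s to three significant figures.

Panel 1-2: Δb = 7.9 ft, d̄ = (0.00+2.15)/2 = 1.075, v̄ = (0.00+2.78)/2 = 1.39 → q = 7.9×1.075×1.39 = 11.80 ft³/s
Panel 2-3: Δb = 7.6 ft, d̄ = (2.15+0.00)/2 = 1.075, v̄ = (2.78+0.00)/2 = 1.39 → q = 7.6×1.075×1.39 = 11.36 ft³/s
Q = Σ q = 23.16 ft³/s

23.2 ft³/s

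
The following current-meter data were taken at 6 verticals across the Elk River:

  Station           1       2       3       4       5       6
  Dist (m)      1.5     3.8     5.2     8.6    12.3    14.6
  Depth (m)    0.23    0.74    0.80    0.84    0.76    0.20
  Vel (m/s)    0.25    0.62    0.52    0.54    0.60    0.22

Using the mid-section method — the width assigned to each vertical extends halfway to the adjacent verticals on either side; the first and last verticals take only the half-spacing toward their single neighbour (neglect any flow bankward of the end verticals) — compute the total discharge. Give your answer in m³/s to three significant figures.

4.94 m³/s

w_1 = (3.8 − 1.5)/2 = 1.15 m; q_1 = 0.25 × 0.23 × 1.15 = 0.06613 m³/s
w_2 = (5.2 − 1.5)/2 = 1.85 m; q_2 = 0.62 × 0.74 × 1.85 = 0.8488 m³/s
w_3 = (8.6 − 3.8)/2 = 2.4 m; q_3 = 0.52 × 0.80 × 2.4 = 0.9984 m³/s
w_4 = (12.3 − 5.2)/2 = 3.55 m; q_4 = 0.54 × 0.84 × 3.55 = 1.610 m³/s
w_5 = (14.6 − 8.6)/2 = 3 m; q_5 = 0.60 × 0.76 × 3 = 1.368 m³/s
w_6 = (14.6 − 12.3)/2 = 1.15 m; q_6 = 0.22 × 0.20 × 1.15 = 0.05060 m³/s
Q = Σ qᵢ = 4.942 m³/s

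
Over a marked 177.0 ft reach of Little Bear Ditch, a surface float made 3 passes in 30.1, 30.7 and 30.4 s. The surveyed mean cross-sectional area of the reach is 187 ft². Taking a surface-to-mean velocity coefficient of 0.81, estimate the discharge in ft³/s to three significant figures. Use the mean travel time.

882 ft³/s

t̄ = (30.1 + 30.7 + 30.4) / 3 = 30.4 s
v_surface = L / t̄ = 177.0 / 30.4 = 5.822 ft/s
v_mean = 0.81 × 5.822 = 4.716 ft/s
Q = A × v_mean = 187 × 4.716 = 881.9 ft³/s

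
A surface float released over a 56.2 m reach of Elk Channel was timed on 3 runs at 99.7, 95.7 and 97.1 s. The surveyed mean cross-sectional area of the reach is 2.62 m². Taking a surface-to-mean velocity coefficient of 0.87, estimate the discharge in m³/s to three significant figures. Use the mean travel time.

1.31 m³/s

t̄ = (99.7 + 95.7 + 97.1) / 3 = 97.5 s
v_surface = L / t̄ = 56.2 / 97.5 = 0.5764 m/s
v_mean = 0.87 × 0.5764 = 0.5015 m/s
Q = A × v_mean = 2.62 × 0.5015 = 1.314 m³/s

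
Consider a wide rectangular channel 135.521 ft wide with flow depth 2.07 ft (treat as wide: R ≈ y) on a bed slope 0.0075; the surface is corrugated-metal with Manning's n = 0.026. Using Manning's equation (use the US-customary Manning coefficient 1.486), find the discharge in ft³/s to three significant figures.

2260 ft³/s

A = b·y = 135.521 × 2.07 = 280.5 ft²
Wide channel: R ≈ y = 2.07 ft
Q = (1.486/n)·A·R^(2/3)·S^(1/2) = (1.486/0.026) × 280.5 × 2.070^(2/3) × 0.0075^(1/2) = 2255 ft³/s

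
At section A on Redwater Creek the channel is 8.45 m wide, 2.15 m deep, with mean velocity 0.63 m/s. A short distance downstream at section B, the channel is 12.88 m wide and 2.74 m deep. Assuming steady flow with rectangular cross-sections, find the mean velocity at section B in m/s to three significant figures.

Q = A₁V₁ = (8.45×2.15) × 0.63 = 11.45 m³/s
A₂ = 12.88 × 2.74 = 35.29 m²
V₂ = Q/A₂ = 11.45/35.29 = 0.3243 m/s

0.324 m/s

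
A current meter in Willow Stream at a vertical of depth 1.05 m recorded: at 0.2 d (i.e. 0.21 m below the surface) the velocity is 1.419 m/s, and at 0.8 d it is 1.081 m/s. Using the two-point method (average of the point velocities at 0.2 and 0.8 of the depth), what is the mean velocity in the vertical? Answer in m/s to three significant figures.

v̄ = (1.419 + 1.081) / 2 = 1.250 m/s

1.25 m/s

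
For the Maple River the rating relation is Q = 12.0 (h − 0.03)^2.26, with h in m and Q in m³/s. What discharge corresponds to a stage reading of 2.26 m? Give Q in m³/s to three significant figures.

Q = 12.0 × (2.26 − 0.03)^2.26 = 12.0 × 2.23^2.26 = 73.51 m³/s

73.5 m³/s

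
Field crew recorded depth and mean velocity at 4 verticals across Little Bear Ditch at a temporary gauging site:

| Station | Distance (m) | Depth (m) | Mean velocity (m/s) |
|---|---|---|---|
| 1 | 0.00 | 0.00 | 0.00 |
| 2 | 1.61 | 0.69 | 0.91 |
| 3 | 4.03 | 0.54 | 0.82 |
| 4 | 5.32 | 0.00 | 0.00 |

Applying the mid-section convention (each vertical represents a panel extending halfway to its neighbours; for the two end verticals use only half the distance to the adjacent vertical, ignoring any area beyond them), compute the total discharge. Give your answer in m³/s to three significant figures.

2.09 m³/s

w_2 = (4.03 − 0.00)/2 = 2.015 m; q_2 = 0.91 × 0.69 × 2.015 = 1.265 m³/s
w_3 = (5.32 − 1.61)/2 = 1.855 m; q_3 = 0.82 × 0.54 × 1.855 = 0.8214 m³/s
Stations 1, 4 contribute zero (depth or velocity is 0).
Q = Σ qᵢ = 2.087 m³/s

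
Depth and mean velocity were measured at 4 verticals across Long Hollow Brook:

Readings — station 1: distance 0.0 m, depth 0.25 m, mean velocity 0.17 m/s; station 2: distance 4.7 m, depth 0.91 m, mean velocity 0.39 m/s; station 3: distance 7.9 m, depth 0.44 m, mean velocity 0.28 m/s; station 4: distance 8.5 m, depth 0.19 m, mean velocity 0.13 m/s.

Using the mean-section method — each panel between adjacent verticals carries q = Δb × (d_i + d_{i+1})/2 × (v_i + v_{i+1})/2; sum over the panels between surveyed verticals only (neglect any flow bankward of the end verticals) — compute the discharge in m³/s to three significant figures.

1.53 m³/s

Panel 1-2: Δb = 4.7 m, d̄ = (0.25+0.91)/2 = 0.58, v̄ = (0.17+0.39)/2 = 0.28 → q = 4.7×0.58×0.28 = 0.7633 m³/s
Panel 2-3: Δb = 3.2 m, d̄ = (0.91+0.44)/2 = 0.675, v̄ = (0.39+0.28)/2 = 0.335 → q = 3.2×0.675×0.335 = 0.7236 m³/s
Panel 3-4: Δb = 0.6 m, d̄ = (0.44+0.19)/2 = 0.315, v̄ = (0.28+0.13)/2 = 0.205 → q = 0.6×0.315×0.205 = 0.03875 m³/s
Q = Σ q = 1.526 m³/s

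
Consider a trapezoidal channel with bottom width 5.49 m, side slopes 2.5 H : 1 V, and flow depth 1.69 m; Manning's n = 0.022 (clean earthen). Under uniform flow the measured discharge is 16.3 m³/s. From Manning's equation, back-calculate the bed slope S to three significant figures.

A = (b + z·y)·y = (5.49 + 2.5×1.69)×1.69 = 16.42 m²
P = b + 2y√(1+z²) = 5.49 + 2×1.69×√(1+2.5²) = 14.59 m
R = A/P = 16.42/14.59 = 1.125 m
S = (Q·n / (1·A·R^(2/3)))² = (16.3×0.022 / (1×16.42×1.082))² = 0.0004076

0.000408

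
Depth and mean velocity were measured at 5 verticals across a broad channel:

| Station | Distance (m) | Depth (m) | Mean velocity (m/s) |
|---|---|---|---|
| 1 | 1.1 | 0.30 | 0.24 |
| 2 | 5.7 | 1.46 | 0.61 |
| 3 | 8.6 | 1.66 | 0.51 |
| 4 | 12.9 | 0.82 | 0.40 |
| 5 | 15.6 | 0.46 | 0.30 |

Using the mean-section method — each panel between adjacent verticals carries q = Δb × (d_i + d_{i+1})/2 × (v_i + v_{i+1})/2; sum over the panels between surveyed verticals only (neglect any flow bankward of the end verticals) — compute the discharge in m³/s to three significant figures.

Panel 1-2: Δb = 4.6 m, d̄ = (0.30+1.46)/2 = 0.88, v̄ = (0.24+0.61)/2 = 0.425 → q = 4.6×0.88×0.425 = 1.720 m³/s
Panel 2-3: Δb = 2.9 m, d̄ = (1.46+1.66)/2 = 1.56, v̄ = (0.61+0.51)/2 = 0.56 → q = 2.9×1.56×0.56 = 2.533 m³/s
Panel 3-4: Δb = 4.3 m, d̄ = (1.66+0.82)/2 = 1.24, v̄ = (0.51+0.40)/2 = 0.455 → q = 4.3×1.24×0.455 = 2.426 m³/s
Panel 4-5: Δb = 2.7 m, d̄ = (0.82+0.46)/2 = 0.64, v̄ = (0.40+0.30)/2 = 0.35 → q = 2.7×0.64×0.35 = 0.6048 m³/s
Q = Σ q = 7.285 m³/s

7.28 m³/s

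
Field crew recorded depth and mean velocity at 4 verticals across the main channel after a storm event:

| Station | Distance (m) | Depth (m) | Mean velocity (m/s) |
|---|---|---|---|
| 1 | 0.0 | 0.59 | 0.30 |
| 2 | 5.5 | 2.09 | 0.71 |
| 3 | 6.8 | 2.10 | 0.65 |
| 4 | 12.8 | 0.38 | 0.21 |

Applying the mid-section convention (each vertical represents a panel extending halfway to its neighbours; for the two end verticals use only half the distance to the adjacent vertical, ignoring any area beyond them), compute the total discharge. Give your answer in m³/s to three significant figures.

10.8 m³/s

w_1 = (5.5 − 0.0)/2 = 2.75 m; q_1 = 0.30 × 0.59 × 2.75 = 0.4868 m³/s
w_2 = (6.8 − 0.0)/2 = 3.4 m; q_2 = 0.71 × 2.09 × 3.4 = 5.045 m³/s
w_3 = (12.8 − 5.5)/2 = 3.65 m; q_3 = 0.65 × 2.10 × 3.65 = 4.982 m³/s
w_4 = (12.8 − 6.8)/2 = 3 m; q_4 = 0.21 × 0.38 × 3 = 0.2394 m³/s
Q = Σ qᵢ = 10.75 m³/s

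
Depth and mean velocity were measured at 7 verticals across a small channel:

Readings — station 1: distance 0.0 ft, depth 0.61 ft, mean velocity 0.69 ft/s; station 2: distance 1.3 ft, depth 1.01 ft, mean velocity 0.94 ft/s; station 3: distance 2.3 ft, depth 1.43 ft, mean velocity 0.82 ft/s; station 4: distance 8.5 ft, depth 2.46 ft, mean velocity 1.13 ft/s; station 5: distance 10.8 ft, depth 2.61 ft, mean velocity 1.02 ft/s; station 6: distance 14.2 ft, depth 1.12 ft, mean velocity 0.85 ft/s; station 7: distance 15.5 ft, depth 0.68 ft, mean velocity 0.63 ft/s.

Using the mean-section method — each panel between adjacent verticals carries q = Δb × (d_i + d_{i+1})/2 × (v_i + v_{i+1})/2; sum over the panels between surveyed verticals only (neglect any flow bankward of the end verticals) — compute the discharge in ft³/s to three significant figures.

Panel 1-2: Δb = 1.3 ft, d̄ = (0.61+1.01)/2 = 0.81, v̄ = (0.69+0.94)/2 = 0.815 → q = 1.3×0.81×0.815 = 0.8582 ft³/s
Panel 2-3: Δb = 1 ft, d̄ = (1.01+1.43)/2 = 1.22, v̄ = (0.94+0.82)/2 = 0.88 → q = 1×1.22×0.88 = 1.074 ft³/s
Panel 3-4: Δb = 6.2 ft, d̄ = (1.43+2.46)/2 = 1.945, v̄ = (0.82+1.13)/2 = 0.975 → q = 6.2×1.945×0.975 = 11.76 ft³/s
Panel 4-5: Δb = 2.3 ft, d̄ = (2.46+2.61)/2 = 2.535, v̄ = (1.13+1.02)/2 = 1.075 → q = 2.3×2.535×1.075 = 6.268 ft³/s
Panel 5-6: Δb = 3.4 ft, d̄ = (2.61+1.12)/2 = 1.865, v̄ = (1.02+0.85)/2 = 0.935 → q = 3.4×1.865×0.935 = 5.929 ft³/s
Panel 6-7: Δb = 1.3 ft, d̄ = (1.12+0.68)/2 = 0.9, v̄ = (0.85+0.63)/2 = 0.74 → q = 1.3×0.9×0.74 = 0.8658 ft³/s
Q = Σ q = 26.75 ft³/s

26.8 ft³/s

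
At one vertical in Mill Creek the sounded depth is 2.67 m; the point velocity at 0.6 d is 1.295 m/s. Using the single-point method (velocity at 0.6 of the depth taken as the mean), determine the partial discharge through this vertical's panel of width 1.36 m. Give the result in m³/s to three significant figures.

v̄ = v₀.₆ = 1.295 m/s
q = v̄ × d × w = 1.295 × 2.67 × 1.36 = 4.702 m³/s

4.70 m³/s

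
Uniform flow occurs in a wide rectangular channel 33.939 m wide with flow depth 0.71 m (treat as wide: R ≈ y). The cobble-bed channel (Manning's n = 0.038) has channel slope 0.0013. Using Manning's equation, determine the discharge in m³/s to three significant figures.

18.2 m³/s

A = b·y = 33.939 × 0.71 = 24.10 m²
Wide channel: R ≈ y = 0.71 m
Q = (1/n)·A·R^(2/3)·S^(1/2) = (1/0.038) × 24.10 × 0.7100^(2/3) × 0.0013^(1/2) = 18.20 m³/s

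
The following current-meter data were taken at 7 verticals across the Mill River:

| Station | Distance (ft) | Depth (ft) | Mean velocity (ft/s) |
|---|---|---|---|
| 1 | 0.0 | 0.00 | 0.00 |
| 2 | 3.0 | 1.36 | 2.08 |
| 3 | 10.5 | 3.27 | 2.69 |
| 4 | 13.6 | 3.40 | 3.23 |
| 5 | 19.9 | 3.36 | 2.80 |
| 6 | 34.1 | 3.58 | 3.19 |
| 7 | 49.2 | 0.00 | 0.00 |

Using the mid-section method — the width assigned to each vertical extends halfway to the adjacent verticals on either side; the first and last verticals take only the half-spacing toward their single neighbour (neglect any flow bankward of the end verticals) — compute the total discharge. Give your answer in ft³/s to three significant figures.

377 ft³/s

w_2 = (10.5 − 0.0)/2 = 5.25 ft; q_2 = 2.08 × 1.36 × 5.25 = 14.85 ft³/s
w_3 = (13.6 − 3.0)/2 = 5.3 ft; q_3 = 2.69 × 3.27 × 5.3 = 46.62 ft³/s
w_4 = (19.9 − 10.5)/2 = 4.7 ft; q_4 = 3.23 × 3.40 × 4.7 = 51.62 ft³/s
w_5 = (34.1 − 13.6)/2 = 10.25 ft; q_5 = 2.80 × 3.36 × 10.25 = 96.43 ft³/s
w_6 = (49.2 − 19.9)/2 = 14.65 ft; q_6 = 3.19 × 3.58 × 14.65 = 167.3 ft³/s
Stations 1, 7 contribute zero (depth or velocity is 0).
Q = Σ qᵢ = 376.8 ft³/s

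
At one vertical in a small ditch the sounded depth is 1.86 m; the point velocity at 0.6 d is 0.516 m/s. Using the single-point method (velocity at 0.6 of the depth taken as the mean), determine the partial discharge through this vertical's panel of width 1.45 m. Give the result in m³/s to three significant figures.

1.39 m³/s

v̄ = v₀.₆ = 0.516 m/s
q = v̄ × d × w = 0.5160 × 1.86 × 1.45 = 1.392 m³/s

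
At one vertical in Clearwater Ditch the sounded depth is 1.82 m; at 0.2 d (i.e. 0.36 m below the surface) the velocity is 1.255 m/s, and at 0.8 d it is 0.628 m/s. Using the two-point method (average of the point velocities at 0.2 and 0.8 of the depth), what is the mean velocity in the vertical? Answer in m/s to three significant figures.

0.942 m/s

v̄ = (1.255 + 0.628) / 2 = 0.9415 m/s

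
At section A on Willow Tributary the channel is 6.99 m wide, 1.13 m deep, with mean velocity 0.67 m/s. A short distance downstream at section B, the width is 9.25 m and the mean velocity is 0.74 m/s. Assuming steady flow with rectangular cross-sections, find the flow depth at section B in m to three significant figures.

0.773 m

Q = A₁V₁ = (6.99×1.13) × 0.67 = 5.292 m³/s
d₂ = Q/(b₂ V₂) = 5.292/(9.25×0.74) = 0.7731 m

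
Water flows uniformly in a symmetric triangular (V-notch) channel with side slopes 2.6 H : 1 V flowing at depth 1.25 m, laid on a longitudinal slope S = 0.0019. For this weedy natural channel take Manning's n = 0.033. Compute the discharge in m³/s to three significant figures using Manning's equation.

A = z·y² = 2.6×1.25² = 4.063 m²
P = 2y√(1+z²) = 2×1.25×√(1+2.6²) = 6.964 m
R = A/P = 4.063/6.964 = 0.5833 m
Q = (1/n)·A·R^(2/3)·S^(1/2) = (1/0.033) × 4.063 × 0.5833^(2/3) × 0.0019^(1/2) = 3.746 m³/s

3.75 m³/s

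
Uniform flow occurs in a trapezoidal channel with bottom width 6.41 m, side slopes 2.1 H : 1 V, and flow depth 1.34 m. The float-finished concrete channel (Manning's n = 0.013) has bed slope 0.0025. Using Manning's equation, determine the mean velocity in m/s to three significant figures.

A = (b + z·y)·y = (6.41 + 2.1×1.34)×1.34 = 12.36 m²
P = b + 2y√(1+z²) = 6.41 + 2×1.34×√(1+2.1²) = 12.64 m
R = A/P = 12.36/12.64 = 0.9776 m
Q = (1/n)·A·R^(2/3)·S^(1/2) = (1/0.013) × 12.36 × 0.9776^(2/3) × 0.0025^(1/2) = 46.83 m³/s
V = Q/A = 46.83/12.36 = 3.788 m/s

3.79 m/s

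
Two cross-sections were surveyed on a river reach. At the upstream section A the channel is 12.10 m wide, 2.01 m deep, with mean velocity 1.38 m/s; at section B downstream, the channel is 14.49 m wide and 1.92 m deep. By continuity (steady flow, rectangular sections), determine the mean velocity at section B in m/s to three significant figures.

1.21 m/s

Q = A₁V₁ = (12.10×2.01) × 1.38 = 33.56 m³/s
A₂ = 14.49 × 1.92 = 27.82 m²
V₂ = Q/A₂ = 33.56/27.82 = 1.206 m/s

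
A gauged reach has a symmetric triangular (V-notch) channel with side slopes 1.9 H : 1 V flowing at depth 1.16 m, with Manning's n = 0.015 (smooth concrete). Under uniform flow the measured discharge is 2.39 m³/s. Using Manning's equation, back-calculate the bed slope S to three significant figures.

A = z·y² = 1.9×1.16² = 2.557 m²
P = 2y√(1+z²) = 2×1.16×√(1+1.9²) = 4.981 m
R = A/P = 2.557/4.981 = 0.5133 m
S = (Q·n / (1·A·R^(2/3)))² = (2.39×0.015 / (1×2.557×0.6410))² = 0.0004785

0.000478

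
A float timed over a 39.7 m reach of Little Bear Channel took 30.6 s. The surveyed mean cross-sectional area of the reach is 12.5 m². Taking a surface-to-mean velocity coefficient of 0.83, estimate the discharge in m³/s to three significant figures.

v_surface = L / t̄ = 39.7 / 30.6 = 1.297 m/s
v_mean = 0.83 × 1.297 = 1.077 m/s
Q = A × v_mean = 12.5 × 1.077 = 13.46 m³/s

13.5 m³/s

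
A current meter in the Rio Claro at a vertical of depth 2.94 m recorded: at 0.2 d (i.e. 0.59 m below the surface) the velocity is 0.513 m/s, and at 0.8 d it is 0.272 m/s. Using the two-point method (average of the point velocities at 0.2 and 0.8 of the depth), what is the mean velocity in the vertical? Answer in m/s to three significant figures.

0.393 m/s

v̄ = (0.513 + 0.272) / 2 = 0.3925 m/s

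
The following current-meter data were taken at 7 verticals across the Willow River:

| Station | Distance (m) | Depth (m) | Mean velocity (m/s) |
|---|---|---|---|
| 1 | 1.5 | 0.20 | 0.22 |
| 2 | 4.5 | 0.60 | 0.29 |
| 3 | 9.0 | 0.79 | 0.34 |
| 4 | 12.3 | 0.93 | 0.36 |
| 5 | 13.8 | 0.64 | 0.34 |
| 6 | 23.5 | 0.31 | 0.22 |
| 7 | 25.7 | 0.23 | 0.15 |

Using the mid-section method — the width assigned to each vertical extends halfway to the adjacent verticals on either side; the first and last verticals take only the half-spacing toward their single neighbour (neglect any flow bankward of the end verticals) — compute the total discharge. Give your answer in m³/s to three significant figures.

w_1 = (4.5 − 1.5)/2 = 1.5 m; q_1 = 0.22 × 0.20 × 1.5 = 0.06600 m³/s
w_2 = (9.0 − 1.5)/2 = 3.75 m; q_2 = 0.29 × 0.60 × 3.75 = 0.6525 m³/s
w_3 = (12.3 − 4.5)/2 = 3.9 m; q_3 = 0.34 × 0.79 × 3.9 = 1.048 m³/s
w_4 = (13.8 − 9.0)/2 = 2.4 m; q_4 = 0.36 × 0.93 × 2.4 = 0.8035 m³/s
w_5 = (23.5 − 12.3)/2 = 5.6 m; q_5 = 0.34 × 0.64 × 5.6 = 1.219 m³/s
w_6 = (25.7 − 13.8)/2 = 5.95 m; q_6 = 0.22 × 0.31 × 5.95 = 0.4058 m³/s
w_7 = (25.7 − 23.5)/2 = 1.1 m; q_7 = 0.15 × 0.23 × 1.1 = 0.03795 m³/s
Q = Σ qᵢ = 4.232 m³/s

4.23 m³/s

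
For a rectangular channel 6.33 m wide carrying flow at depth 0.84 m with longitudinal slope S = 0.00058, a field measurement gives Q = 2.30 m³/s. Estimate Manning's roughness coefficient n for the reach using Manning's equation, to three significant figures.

A = b·y = 6.33 × 0.84 = 5.317 m²
P = b + 2y = 6.33 + 2×0.84 = 8.010 m
R = A/P = 5.317/8.010 = 0.6638 m
n = (1/Q)·A·R^(2/3)·S^(1/2) = (1/2.30) × 5.317 × 0.7610 × 0.02408 = 0.04237

0.0424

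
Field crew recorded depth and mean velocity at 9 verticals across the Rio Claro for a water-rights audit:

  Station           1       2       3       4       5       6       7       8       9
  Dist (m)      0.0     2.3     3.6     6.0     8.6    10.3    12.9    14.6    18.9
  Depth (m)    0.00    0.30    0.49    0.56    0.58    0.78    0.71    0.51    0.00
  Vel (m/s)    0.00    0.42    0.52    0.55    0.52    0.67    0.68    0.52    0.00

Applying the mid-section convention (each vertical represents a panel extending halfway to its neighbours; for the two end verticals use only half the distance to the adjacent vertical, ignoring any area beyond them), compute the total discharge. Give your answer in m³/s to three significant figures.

w_2 = (3.6 − 0.0)/2 = 1.8 m; q_2 = 0.42 × 0.30 × 1.8 = 0.2268 m³/s
w_3 = (6.0 − 2.3)/2 = 1.85 m; q_3 = 0.52 × 0.49 × 1.85 = 0.4714 m³/s
w_4 = (8.6 − 3.6)/2 = 2.5 m; q_4 = 0.55 × 0.56 × 2.5 = 0.7700 m³/s
w_5 = (10.3 − 6.0)/2 = 2.15 m; q_5 = 0.52 × 0.58 × 2.15 = 0.6484 m³/s
w_6 = (12.9 − 8.6)/2 = 2.15 m; q_6 = 0.67 × 0.78 × 2.15 = 1.124 m³/s
w_7 = (14.6 − 10.3)/2 = 2.15 m; q_7 = 0.68 × 0.71 × 2.15 = 1.038 m³/s
w_8 = (18.9 − 12.9)/2 = 3 m; q_8 = 0.52 × 0.51 × 3 = 0.7956 m³/s
Stations 1, 9 contribute zero (depth or velocity is 0).
Q = Σ qᵢ = 5.074 m³/s

5.07 m³/s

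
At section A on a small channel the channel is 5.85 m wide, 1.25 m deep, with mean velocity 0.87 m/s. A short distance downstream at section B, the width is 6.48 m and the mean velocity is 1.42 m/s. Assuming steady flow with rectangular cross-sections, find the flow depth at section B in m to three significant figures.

Q = A₁V₁ = (5.85×1.25) × 0.87 = 6.362 m³/s
d₂ = Q/(b₂ V₂) = 6.362/(6.48×1.42) = 0.6914 m

0.691 m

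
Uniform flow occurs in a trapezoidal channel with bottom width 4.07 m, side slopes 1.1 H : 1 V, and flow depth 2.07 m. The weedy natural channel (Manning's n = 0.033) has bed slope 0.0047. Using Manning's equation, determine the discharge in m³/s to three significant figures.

32.3 m³/s

A = (b + z·y)·y = (4.07 + 1.1×2.07)×2.07 = 13.14 m²
P = b + 2y√(1+z²) = 4.07 + 2×2.07×√(1+1.1²) = 10.22 m
R = A/P = 13.14/10.22 = 1.285 m
Q = (1/n)·A·R^(2/3)·S^(1/2) = (1/0.033) × 13.14 × 1.285^(2/3) × 0.0047^(1/2) = 32.26 m³/s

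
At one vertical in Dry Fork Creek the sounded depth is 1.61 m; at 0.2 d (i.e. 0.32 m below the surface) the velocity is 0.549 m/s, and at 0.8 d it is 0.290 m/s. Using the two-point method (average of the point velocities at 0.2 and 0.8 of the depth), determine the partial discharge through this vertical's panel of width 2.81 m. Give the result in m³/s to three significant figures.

1.90 m³/s

v̄ = (0.549 + 0.290) / 2 = 0.4195 m/s
q = v̄ × d × w = 0.4195 × 1.61 × 2.81 = 1.898 m³/s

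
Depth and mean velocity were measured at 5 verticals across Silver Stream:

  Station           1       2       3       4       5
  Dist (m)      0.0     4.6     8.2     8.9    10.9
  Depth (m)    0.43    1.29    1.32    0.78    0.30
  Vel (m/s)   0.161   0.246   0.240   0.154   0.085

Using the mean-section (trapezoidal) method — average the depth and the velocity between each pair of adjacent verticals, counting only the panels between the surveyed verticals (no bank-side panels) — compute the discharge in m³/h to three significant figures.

Panel 1-2: Δb = 4.6 m, d̄ = (0.43+1.29)/2 = 0.86, v̄ = (0.161+0.246)/2 = 0.2035 → q = 4.6×0.86×0.2035 = 0.8050 m³/s
Panel 2-3: Δb = 3.6 m, d̄ = (1.29+1.32)/2 = 1.305, v̄ = (0.246+0.240)/2 = 0.243 → q = 3.6×1.305×0.243 = 1.142 m³/s
Panel 3-4: Δb = 0.7 m, d̄ = (1.32+0.78)/2 = 1.05, v̄ = (0.240+0.154)/2 = 0.197 → q = 0.7×1.05×0.197 = 0.1448 m³/s
Panel 4-5: Δb = 2 m, d̄ = (0.78+0.30)/2 = 0.54, v̄ = (0.154+0.085)/2 = 0.1195 → q = 2×0.54×0.1195 = 0.1291 m³/s
Q = Σ q = 2.221 m³/s
= 2.221 × 3600 = 7994 m³/h

7990 m³/h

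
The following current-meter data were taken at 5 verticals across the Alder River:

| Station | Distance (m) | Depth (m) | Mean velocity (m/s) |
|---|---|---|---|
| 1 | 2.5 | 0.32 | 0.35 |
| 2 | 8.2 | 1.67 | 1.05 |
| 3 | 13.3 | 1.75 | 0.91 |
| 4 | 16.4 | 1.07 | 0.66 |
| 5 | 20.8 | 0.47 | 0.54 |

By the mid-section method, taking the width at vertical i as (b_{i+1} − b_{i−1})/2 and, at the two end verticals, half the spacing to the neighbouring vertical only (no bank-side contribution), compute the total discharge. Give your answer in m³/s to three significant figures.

19.5 m³/s

w_1 = (8.2 − 2.5)/2 = 2.85 m; q_1 = 0.35 × 0.32 × 2.85 = 0.3192 m³/s
w_2 = (13.3 − 2.5)/2 = 5.4 m; q_2 = 1.05 × 1.67 × 5.4 = 9.469 m³/s
w_3 = (16.4 − 8.2)/2 = 4.1 m; q_3 = 0.91 × 1.75 × 4.1 = 6.529 m³/s
w_4 = (20.8 − 13.3)/2 = 3.75 m; q_4 = 0.66 × 1.07 × 3.75 = 2.648 m³/s
w_5 = (20.8 − 16.4)/2 = 2.2 m; q_5 = 0.54 × 0.47 × 2.2 = 0.5584 m³/s
Q = Σ qᵢ = 19.52 m³/s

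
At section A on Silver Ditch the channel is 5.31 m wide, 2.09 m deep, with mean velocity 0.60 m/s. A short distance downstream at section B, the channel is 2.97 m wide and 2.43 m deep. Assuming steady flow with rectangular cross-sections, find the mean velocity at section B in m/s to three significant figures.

Q = A₁V₁ = (5.31×2.09) × 0.60 = 6.659 m³/s
A₂ = 2.97 × 2.43 = 7.217 m²
V₂ = Q/A₂ = 6.659/7.217 = 0.9226 m/s

0.923 m/s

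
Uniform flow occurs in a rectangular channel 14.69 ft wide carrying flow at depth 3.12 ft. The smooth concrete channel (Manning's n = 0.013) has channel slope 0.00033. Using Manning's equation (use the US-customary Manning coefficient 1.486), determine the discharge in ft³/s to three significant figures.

160 ft³/s

A = b·y = 14.69 × 3.12 = 45.83 ft²
P = b + 2y = 14.69 + 2×3.12 = 20.93 ft
R = A/P = 45.83/20.93 = 2.190 ft
Q = (1.486/n)·A·R^(2/3)·S^(1/2) = (1.486/0.013) × 45.83 × 2.190^(2/3) × 0.00033^(1/2) = 160.5 ft³/s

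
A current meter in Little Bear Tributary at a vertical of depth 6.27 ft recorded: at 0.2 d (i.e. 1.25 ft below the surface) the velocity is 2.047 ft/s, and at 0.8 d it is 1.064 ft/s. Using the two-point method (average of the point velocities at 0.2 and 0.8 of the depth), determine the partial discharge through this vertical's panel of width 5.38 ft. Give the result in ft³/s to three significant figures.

v̄ = (2.047 + 1.064) / 2 = 1.556 ft/s
q = v̄ × d × w = 1.556 × 6.27 × 5.38 = 52.47 ft³/s

52.5 ft³/s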